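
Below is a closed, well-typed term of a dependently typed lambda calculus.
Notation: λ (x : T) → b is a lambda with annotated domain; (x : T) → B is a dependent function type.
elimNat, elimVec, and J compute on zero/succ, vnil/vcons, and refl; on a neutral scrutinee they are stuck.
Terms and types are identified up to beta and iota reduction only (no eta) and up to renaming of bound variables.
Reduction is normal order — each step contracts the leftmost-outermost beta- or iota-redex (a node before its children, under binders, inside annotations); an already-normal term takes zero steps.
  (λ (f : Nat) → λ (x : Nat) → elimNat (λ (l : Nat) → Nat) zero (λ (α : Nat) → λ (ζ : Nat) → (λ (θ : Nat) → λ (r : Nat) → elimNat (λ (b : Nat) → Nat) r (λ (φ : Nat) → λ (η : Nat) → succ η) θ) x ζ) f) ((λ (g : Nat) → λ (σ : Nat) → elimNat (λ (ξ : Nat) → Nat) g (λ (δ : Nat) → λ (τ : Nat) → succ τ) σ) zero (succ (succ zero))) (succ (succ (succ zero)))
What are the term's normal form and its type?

resulting normal form:
  succ (succ (succ (succ (succ (succ zero)))))
the term's type:
  Nat
observation: 30 normal-order steps normalize the term, beginning with a beta-redex.


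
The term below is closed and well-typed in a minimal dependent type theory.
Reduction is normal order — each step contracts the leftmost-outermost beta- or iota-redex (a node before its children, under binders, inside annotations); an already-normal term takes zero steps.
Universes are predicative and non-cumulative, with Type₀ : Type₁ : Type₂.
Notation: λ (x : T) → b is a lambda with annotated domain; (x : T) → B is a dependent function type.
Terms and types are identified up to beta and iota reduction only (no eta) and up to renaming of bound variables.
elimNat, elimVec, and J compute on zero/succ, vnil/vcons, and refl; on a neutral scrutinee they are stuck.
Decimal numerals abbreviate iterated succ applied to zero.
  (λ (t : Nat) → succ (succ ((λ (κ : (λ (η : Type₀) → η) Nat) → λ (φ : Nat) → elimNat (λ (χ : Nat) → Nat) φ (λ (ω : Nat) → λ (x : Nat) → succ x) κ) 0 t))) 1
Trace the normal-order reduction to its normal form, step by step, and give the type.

reduction (normal order):
  (λ (t : Nat) → succ (succ ((λ (κ : (λ (η : Type₀) → η) Nat) → λ (φ : Nat) → elimNat (λ (χ : Nat) → Nat) φ (λ (ω : Nat) → λ (x : Nat) → succ x) κ) 0 t))) 1
  ~> succ (succ ((λ (t : (λ (κ : Type₀) → κ) Nat) → λ (η : Nat) → elimNat (λ (φ : Nat) → Nat) η (λ (χ : Nat) → λ (ω : Nat) → succ ω) t) 0 1))
  ~> succ (succ ((λ (t : Nat) → elimNat (λ (κ : Nat) → Nat) t (λ (η : Nat) → λ (φ : Nat) → succ φ) 0) 1))
  ~> succ (succ (elimNat (λ (t : Nat) → Nat) 1 (λ (κ : Nat) → λ (η : Nat) → succ η) 0))
  ~> 3
the term's type:
  Nat


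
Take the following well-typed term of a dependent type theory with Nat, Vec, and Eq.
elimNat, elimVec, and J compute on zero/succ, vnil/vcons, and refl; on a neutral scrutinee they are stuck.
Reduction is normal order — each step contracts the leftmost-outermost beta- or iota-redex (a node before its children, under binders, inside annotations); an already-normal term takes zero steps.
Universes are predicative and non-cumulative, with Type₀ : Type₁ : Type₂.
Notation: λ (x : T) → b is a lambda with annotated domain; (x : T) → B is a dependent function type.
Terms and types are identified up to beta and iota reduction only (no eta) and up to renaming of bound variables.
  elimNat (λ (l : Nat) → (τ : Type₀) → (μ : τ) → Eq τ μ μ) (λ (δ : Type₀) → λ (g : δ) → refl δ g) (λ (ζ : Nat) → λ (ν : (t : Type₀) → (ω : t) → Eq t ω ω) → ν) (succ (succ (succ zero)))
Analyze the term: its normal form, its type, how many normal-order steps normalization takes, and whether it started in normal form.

normal form:
  λ (l : Type₀) → λ (τ : l) → refl l τ
the term's type:
  (l : Type₀) → (τ : l) → Eq l τ τ
reduction steps (normal order): 10
term was already normal: no
first contracted redex: an elimNat iota-redex


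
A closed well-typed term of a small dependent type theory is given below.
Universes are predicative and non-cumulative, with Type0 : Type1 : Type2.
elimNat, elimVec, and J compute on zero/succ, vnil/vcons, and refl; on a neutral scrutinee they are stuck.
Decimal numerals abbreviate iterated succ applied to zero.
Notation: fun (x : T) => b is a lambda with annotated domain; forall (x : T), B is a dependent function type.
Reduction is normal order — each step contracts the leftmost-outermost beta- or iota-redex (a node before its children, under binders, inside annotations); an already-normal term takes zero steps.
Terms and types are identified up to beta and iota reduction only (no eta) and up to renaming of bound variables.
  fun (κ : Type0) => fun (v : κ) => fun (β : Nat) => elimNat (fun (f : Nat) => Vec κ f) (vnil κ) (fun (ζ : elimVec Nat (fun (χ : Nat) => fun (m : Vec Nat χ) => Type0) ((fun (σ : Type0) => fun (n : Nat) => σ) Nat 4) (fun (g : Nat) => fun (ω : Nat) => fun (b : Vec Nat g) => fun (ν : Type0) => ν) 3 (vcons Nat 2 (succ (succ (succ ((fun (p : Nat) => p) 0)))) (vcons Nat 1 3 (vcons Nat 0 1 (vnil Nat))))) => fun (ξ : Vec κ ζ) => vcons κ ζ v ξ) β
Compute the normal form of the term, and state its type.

reduced normal form:
  fun (κ : Type0) => fun (v : κ) => fun (β : Nat) => elimNat (fun (f : Nat) => Vec κ f) (vnil κ) (fun (ζ : Nat) => fun (χ : Vec κ ζ) => vcons κ ζ v χ) β
inferred type:
  forall (κ : Type0), forall (v : κ), forall (β : Nat), Vec κ β
observation: the leftmost-outermost redex is an elimVec iota-redex, and normalization takes 18 steps.


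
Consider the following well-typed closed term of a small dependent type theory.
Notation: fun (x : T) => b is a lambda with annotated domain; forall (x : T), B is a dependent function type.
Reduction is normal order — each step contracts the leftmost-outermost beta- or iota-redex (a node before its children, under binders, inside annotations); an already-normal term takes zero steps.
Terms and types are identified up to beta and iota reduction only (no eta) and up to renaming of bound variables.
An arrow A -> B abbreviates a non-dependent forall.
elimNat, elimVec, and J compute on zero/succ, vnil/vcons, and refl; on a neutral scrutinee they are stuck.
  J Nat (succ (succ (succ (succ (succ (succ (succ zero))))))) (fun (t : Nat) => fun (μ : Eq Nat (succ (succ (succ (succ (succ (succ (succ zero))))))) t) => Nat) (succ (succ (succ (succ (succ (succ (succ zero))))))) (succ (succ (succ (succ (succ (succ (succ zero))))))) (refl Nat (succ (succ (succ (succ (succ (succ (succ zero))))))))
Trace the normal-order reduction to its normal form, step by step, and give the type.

normal-order reduction:
  J Nat (succ (succ (succ (succ (succ (succ (succ zero))))))) (fun (t : Nat) => fun (μ : Eq Nat (succ (succ (succ (succ (succ (succ (succ zero))))))) t) => Nat) (succ (succ (succ (succ (succ (succ (succ zero))))))) (succ (succ (succ (succ (succ (succ (succ zero))))))) (refl Nat (succ (succ (succ (succ (succ (succ (succ zero))))))))
  ~> succ (succ (succ (succ (succ (succ (succ zero))))))
the term's type:
  Nat


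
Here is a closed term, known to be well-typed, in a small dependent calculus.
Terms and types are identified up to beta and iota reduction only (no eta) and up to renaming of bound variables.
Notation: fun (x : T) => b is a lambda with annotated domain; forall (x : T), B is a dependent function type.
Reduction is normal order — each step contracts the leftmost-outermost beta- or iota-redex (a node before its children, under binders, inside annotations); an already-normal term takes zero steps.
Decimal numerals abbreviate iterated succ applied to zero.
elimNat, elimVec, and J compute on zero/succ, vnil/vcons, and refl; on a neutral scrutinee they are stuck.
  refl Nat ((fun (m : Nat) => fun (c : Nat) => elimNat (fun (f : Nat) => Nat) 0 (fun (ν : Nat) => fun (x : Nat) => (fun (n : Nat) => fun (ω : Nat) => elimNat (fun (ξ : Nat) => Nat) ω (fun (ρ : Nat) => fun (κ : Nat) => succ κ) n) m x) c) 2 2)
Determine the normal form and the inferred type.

normal form:
  refl Nat 4
inferred type:
  Eq Nat 4 4


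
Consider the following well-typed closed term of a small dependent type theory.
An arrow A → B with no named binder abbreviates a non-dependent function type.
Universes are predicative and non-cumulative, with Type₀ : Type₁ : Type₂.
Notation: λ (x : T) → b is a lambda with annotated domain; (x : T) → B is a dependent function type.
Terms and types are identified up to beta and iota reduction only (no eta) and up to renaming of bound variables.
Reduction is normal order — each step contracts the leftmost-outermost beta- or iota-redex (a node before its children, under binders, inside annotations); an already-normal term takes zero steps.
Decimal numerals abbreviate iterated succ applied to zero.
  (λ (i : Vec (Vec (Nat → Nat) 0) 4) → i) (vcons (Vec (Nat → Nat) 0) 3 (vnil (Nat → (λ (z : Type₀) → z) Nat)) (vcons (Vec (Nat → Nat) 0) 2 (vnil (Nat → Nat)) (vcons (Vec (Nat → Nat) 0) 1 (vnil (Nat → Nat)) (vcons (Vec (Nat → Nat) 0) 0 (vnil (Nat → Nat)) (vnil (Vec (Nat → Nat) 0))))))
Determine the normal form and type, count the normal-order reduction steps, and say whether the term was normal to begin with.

normal form:
  vcons (Vec (Nat → Nat) 0) 3 (vnil (Nat → Nat)) (vcons (Vec (Nat → Nat) 0) 2 (vnil (Nat → Nat)) (vcons (Vec (Nat → Nat) 0) 1 (vnil (Nat → Nat)) (vcons (Vec (Nat → Nat) 0) 0 (vnil (Nat → Nat)) (vnil (Vec (Nat → Nat) 0)))))
type:
  Vec (Vec (Nat → Nat) 0) 4
steps to reach normal form (normal order): 2
term was already normal: no
first contracted redex: a beta-redex


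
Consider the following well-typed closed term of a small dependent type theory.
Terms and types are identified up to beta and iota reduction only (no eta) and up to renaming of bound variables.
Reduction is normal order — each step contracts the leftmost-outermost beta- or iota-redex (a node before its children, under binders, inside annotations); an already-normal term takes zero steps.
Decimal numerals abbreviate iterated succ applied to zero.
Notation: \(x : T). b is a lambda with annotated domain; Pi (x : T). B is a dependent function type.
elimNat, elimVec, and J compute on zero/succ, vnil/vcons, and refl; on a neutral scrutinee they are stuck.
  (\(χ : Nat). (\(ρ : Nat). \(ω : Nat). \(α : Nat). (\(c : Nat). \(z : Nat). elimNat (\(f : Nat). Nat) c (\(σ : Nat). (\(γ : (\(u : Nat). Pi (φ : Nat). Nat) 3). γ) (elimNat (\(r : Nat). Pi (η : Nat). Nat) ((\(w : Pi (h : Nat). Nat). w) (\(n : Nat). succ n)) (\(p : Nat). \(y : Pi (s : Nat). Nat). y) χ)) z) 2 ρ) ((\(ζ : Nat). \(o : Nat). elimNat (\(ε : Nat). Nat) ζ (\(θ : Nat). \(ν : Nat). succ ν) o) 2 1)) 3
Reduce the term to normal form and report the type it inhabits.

reduced normal form:
  \(χ : Nat). \(ρ : Nat). 5
inferred type:
  Pi (χ : Nat). Pi (ρ : Nat). Nat


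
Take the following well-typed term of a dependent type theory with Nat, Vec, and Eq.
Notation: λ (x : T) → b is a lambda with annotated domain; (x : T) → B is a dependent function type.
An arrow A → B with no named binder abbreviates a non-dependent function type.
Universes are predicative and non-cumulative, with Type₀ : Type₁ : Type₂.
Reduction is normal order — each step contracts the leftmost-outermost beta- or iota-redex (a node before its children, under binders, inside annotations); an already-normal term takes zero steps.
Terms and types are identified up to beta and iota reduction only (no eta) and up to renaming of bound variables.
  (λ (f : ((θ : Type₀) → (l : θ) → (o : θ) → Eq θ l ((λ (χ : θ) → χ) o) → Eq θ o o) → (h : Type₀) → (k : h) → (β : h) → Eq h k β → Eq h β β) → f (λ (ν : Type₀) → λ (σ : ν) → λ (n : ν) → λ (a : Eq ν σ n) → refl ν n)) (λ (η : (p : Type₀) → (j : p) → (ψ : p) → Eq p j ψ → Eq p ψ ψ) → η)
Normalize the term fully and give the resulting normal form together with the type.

resulting normal form:
  λ (f : Type₀) → λ (θ : f) → λ (l : f) → λ (o : Eq f θ l) → refl f l
type:
  (f : Type₀) → (θ : f) → (l : f) → Eq f θ l → Eq f l l


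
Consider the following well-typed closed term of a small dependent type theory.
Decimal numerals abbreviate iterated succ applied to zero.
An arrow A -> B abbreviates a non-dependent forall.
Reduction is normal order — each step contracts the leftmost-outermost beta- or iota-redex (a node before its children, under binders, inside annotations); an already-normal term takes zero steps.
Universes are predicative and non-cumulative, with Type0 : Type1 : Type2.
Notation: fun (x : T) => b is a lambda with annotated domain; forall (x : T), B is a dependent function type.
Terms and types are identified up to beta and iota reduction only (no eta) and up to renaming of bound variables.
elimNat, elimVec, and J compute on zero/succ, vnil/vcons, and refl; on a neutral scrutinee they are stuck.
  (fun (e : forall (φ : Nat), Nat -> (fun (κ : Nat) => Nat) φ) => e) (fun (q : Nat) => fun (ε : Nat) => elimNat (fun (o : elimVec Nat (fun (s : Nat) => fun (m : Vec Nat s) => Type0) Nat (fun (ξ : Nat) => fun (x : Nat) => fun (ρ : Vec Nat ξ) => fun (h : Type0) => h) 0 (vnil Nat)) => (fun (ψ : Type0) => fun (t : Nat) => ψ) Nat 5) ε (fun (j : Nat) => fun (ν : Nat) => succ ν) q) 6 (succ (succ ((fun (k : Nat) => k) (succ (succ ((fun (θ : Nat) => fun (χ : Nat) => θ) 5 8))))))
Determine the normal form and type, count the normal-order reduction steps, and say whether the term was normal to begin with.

reduced normal form:
  15
inferred type:
  Nat
steps to reach normal form (normal order): 25
term was already normal: no
first redex: a beta-redex


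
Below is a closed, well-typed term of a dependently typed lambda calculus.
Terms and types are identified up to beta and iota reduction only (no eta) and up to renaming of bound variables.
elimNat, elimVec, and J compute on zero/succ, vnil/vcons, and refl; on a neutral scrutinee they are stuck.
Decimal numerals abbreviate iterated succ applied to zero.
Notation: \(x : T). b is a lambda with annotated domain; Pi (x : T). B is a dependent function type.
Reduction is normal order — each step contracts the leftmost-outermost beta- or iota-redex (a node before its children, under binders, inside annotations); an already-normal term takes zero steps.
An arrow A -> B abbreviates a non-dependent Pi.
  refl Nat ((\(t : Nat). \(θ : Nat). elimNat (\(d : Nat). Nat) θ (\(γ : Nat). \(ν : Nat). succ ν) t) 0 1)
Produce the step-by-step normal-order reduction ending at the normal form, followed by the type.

normal-order reduction sequence:
  refl Nat ((\(t : Nat). \(θ : Nat). elimNat (\(d : Nat). Nat) θ (\(γ : Nat). \(ν : Nat). succ ν) t) 0 1)
  ~> refl Nat ((\(t : Nat). elimNat (\(θ : Nat). Nat) t (\(d : Nat). \(γ : Nat). succ γ) 0) 1)
  ~> refl Nat (elimNat (\(t : Nat). Nat) 1 (\(θ : Nat). \(d : Nat). succ d) 0)
  ~> refl Nat 1
type:
  Eq Nat 1 1


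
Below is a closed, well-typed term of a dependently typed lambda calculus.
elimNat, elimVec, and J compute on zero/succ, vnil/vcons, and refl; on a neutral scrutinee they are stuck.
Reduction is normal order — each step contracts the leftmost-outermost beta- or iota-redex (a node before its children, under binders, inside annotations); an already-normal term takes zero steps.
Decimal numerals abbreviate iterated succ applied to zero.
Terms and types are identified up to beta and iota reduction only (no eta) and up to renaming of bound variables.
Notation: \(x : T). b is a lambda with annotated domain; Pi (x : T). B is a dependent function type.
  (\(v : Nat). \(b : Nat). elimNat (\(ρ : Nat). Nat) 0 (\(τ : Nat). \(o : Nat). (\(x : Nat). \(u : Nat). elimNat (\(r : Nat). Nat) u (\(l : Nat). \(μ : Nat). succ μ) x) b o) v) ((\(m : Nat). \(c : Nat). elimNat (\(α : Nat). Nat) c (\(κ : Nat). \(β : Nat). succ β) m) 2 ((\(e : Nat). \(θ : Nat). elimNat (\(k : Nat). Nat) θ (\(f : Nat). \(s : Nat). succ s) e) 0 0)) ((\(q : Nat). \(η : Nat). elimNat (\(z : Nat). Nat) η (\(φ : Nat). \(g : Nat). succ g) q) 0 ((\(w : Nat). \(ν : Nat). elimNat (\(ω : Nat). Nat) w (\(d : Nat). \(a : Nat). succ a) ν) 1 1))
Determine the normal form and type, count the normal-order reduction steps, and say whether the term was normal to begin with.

resulting normal form:
  4
type:
  Nat
reduction steps (normal order): 39
already normal: no
first contracted redex: a beta-redex


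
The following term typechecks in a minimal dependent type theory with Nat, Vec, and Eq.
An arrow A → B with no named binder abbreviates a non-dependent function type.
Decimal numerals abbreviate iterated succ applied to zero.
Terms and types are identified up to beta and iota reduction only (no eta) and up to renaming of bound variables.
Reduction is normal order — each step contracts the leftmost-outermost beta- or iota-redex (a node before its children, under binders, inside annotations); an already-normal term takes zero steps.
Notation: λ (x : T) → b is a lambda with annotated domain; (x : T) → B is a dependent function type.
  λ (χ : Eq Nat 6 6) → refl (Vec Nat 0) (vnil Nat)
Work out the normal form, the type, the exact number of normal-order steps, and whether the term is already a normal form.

resulting normal form:
  λ (χ : Eq Nat 6 6) → refl (Vec Nat 0) (vnil Nat)
type:
  Eq Nat 6 6 → Eq (Vec Nat 0) (vnil Nat) (vnil Nat)
normal-order step count: 0
started in normal form: yes


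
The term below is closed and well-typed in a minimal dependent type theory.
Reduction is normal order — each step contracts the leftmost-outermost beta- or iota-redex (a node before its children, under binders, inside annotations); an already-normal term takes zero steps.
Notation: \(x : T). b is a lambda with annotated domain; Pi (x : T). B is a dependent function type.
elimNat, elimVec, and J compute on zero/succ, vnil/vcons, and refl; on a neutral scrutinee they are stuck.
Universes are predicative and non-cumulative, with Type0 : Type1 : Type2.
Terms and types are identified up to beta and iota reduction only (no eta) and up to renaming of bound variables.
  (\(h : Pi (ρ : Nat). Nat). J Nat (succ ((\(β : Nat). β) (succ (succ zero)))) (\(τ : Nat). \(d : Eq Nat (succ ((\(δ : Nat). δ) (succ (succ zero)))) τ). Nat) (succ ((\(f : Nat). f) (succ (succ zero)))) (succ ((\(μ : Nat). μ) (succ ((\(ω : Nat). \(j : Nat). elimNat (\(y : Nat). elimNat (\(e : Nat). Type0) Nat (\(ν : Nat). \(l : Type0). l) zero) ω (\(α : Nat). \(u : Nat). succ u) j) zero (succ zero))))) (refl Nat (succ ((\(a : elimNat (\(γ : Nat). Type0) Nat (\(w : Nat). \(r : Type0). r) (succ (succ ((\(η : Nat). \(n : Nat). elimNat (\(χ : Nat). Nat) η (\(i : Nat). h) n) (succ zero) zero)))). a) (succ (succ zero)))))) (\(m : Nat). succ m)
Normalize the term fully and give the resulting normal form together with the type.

resulting normal form:
  succ (succ (succ zero))
type:
  Nat
observation: the first redex contracted is a beta-redex; the normal form is reached in 3 normal-order steps.


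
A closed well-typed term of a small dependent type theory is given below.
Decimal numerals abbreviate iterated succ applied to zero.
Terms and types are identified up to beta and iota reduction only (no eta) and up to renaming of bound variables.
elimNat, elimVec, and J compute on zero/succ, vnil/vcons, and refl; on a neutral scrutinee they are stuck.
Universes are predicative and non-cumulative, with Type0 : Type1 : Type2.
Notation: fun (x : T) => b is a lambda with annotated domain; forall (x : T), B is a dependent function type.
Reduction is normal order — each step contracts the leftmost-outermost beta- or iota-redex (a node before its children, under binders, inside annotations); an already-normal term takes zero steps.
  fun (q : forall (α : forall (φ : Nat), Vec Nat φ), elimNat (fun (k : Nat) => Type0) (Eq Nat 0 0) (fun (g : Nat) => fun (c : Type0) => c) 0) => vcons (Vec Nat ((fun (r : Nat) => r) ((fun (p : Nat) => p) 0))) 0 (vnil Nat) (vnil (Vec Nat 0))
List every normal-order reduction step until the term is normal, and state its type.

reduction (normal order):
  fun (q : forall (α : forall (φ : Nat), Vec Nat φ), elimNat (fun (k : Nat) => Type0) (Eq Nat 0 0) (fun (g : Nat) => fun (c : Type0) => c) 0) => vcons (Vec Nat ((fun (r : Nat) => r) ((fun (p : Nat) => p) 0))) 0 (vnil Nat) (vnil (Vec Nat 0))
  ~> fun (q : forall (α : forall (φ : Nat), Vec Nat φ), Eq Nat 0 0) => vcons (Vec Nat ((fun (k : Nat) => k) ((fun (g : Nat) => g) 0))) 0 (vnil Nat) (vnil (Vec Nat 0))
  ~> fun (q : forall (α : forall (φ : Nat), Vec Nat φ), Eq Nat 0 0) => vcons (Vec Nat ((fun (k : Nat) => k) 0)) 0 (vnil Nat) (vnil (Vec Nat 0))
  ~> fun (q : forall (α : forall (φ : Nat), Vec Nat φ), Eq Nat 0 0) => vcons (Vec Nat 0) 0 (vnil Nat) (vnil (Vec Nat 0))
inferred type:
  forall (q : forall (α : forall (φ : Nat), Vec Nat φ), Eq Nat 0 0), Vec (Vec Nat 0) 1


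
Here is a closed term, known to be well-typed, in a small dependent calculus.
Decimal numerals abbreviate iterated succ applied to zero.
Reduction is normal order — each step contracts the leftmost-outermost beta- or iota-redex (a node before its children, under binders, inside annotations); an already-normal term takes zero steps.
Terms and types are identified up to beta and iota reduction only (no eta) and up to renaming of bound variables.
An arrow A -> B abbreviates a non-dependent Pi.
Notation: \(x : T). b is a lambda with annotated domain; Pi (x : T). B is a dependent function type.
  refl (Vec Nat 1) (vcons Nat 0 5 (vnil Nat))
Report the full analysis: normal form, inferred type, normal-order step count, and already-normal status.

resulting normal form:
  refl (Vec Nat 1) (vcons Nat 0 5 (vnil Nat))
the term's type:
  Eq (Vec Nat 1) (vcons Nat 0 5 (vnil Nat)) (vcons Nat 0 5 (vnil Nat))
steps to reach normal form (normal order): 0
started in normal form: yes


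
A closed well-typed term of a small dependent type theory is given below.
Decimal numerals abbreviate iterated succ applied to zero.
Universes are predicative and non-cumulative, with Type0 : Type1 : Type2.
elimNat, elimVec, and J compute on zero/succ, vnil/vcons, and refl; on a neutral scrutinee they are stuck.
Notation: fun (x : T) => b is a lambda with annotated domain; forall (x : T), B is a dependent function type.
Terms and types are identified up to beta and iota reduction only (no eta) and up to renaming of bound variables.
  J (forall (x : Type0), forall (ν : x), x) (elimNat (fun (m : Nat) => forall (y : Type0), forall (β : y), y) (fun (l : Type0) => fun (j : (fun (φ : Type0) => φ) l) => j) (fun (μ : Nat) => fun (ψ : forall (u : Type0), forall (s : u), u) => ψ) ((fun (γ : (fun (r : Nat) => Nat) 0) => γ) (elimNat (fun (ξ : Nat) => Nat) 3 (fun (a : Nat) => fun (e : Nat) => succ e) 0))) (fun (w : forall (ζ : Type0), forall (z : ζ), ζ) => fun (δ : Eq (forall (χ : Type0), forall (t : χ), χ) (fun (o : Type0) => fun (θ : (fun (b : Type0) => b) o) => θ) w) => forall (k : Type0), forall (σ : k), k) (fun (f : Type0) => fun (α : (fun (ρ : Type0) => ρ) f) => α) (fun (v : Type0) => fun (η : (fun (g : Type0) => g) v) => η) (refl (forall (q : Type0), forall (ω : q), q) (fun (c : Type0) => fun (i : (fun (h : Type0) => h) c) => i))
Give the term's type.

inferred type:
  forall (x : Type0), forall (ν : x), x


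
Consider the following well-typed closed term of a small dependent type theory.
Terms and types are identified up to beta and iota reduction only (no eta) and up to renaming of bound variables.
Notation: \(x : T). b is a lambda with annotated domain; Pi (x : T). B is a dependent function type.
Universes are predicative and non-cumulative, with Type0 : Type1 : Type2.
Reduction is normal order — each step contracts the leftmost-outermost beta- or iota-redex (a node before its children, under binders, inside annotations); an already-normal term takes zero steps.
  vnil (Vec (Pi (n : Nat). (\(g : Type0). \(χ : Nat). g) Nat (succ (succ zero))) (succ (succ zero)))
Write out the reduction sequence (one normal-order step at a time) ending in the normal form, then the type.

normal-order reduction:
  vnil (Vec (Pi (n : Nat). (\(g : Type0). \(χ : Nat). g) Nat (succ (succ zero))) (succ (succ zero)))
  ~> vnil (Vec (Pi (n : Nat). (\(g : Nat). Nat) (succ (succ zero))) (succ (succ zero)))
  ~> vnil (Vec (Pi (n : Nat). Nat) (succ (succ zero)))
the term's type:
  Vec (Vec (Pi (n : Nat). Nat) (succ (succ zero))) zero


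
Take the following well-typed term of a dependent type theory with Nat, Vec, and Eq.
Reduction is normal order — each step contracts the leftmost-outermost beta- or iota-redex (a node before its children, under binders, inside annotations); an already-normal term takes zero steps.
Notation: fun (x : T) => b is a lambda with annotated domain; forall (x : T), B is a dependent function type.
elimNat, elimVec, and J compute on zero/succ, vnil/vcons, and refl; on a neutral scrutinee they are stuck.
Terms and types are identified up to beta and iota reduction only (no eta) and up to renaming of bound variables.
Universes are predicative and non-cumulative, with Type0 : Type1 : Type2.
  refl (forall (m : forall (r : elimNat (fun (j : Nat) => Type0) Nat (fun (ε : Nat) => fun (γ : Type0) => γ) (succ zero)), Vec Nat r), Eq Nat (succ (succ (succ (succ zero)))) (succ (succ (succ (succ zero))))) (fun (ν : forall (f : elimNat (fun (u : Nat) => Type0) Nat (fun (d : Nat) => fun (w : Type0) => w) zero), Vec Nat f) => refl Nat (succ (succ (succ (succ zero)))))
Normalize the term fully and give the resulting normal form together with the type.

resulting normal form:
  refl (forall (m : forall (r : Nat), Vec Nat r), Eq Nat (succ (succ (succ (succ zero)))) (succ (succ (succ (succ zero))))) (fun (j : forall (ε : Nat), Vec Nat ε) => refl Nat (succ (succ (succ (succ zero)))))
the term's type:
  Eq (forall (m : forall (r : Nat), Vec Nat r), Eq Nat (succ (succ (succ (succ zero)))) (succ (succ (succ (succ zero))))) (fun (j : forall (ε : Nat), Vec Nat ε) => refl Nat (succ (succ (succ (succ zero))))) (fun (γ : forall (ν : Nat), Vec Nat ν) => refl Nat (succ (succ (succ (succ zero)))))


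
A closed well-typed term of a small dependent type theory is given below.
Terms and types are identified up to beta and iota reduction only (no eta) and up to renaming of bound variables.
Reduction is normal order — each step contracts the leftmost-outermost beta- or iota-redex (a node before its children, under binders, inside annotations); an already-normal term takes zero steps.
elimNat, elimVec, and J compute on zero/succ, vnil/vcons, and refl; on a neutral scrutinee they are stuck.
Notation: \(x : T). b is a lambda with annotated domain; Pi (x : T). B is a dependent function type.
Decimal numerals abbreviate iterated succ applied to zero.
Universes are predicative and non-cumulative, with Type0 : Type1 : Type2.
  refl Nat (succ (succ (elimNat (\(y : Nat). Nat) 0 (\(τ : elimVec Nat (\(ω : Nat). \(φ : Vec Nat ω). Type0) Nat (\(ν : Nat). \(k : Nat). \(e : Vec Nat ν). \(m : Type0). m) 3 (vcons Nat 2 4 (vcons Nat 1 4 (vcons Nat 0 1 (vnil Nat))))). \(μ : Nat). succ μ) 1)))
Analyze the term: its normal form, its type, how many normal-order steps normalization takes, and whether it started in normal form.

normal form:
  refl Nat 3
the term's type:
  Eq Nat 3 3
reduction steps (normal order): 4
term was already normal: no
first redex: an elimNat iota-redex


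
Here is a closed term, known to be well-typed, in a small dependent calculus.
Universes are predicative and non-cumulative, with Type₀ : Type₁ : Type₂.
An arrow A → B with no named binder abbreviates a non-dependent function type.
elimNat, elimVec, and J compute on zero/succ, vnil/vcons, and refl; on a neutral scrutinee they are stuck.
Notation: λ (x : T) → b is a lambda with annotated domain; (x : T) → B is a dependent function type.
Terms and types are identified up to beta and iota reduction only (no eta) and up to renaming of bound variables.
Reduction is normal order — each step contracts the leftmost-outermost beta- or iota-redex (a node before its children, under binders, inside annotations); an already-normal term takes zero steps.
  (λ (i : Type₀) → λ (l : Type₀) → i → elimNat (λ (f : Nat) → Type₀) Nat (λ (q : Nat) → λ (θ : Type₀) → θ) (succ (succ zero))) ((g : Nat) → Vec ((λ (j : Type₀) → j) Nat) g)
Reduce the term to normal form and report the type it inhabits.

resulting normal form:
  λ (i : Type₀) → ((l : Nat) → Vec Nat l) → Nat
type:
  Type₀ → Type₀
observation: 9 normal-order steps normalize the term, beginning with a beta-redex.


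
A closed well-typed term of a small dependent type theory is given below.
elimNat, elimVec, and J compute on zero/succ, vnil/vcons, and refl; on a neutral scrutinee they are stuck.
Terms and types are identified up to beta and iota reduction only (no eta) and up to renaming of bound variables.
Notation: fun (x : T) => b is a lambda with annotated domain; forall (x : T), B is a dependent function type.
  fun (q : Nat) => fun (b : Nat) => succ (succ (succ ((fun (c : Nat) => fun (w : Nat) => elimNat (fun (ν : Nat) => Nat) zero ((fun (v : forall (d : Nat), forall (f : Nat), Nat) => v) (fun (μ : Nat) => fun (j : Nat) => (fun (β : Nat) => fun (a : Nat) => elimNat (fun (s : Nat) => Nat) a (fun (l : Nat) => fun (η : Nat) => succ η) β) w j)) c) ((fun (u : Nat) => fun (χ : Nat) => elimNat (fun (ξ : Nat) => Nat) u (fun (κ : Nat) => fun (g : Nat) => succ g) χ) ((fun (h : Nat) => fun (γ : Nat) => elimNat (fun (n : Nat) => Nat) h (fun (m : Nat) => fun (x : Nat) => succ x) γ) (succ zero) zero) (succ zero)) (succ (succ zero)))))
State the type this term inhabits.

inferred type:
  forall (q : Nat), forall (b : Nat), Nat


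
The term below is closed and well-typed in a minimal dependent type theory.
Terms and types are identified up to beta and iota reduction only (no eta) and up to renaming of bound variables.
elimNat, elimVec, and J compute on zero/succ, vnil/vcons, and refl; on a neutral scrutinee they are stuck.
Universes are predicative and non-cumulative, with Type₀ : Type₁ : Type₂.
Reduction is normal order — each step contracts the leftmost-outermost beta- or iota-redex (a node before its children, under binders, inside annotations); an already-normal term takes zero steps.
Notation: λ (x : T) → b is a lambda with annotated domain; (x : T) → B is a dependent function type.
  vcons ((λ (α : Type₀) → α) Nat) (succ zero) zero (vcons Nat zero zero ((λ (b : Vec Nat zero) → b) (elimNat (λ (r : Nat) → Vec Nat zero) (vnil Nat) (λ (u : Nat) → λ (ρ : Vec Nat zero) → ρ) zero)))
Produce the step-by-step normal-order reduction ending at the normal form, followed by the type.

normal-order reduction sequence:
  vcons ((λ (α : Type₀) → α) Nat) (succ zero) zero (vcons Nat zero zero ((λ (b : Vec Nat zero) → b) (elimNat (λ (r : Nat) → Vec Nat zero) (vnil Nat) (λ (u : Nat) → λ (ρ : Vec Nat zero) → ρ) zero)))
  ~> vcons Nat (succ zero) zero (vcons Nat zero zero ((λ (α : Vec Nat zero) → α) (elimNat (λ (b : Nat) → Vec Nat zero) (vnil Nat) (λ (r : Nat) → λ (u : Vec Nat zero) → u) zero)))
  ~> vcons Nat (succ zero) zero (vcons Nat zero zero (elimNat (λ (α : Nat) → Vec Nat zero) (vnil Nat) (λ (b : Nat) → λ (r : Vec Nat zero) → r) zero))
  ~> vcons Nat (succ zero) zero (vcons Nat zero zero (vnil Nat))
inferred type:
  Vec Nat (succ (succ zero))


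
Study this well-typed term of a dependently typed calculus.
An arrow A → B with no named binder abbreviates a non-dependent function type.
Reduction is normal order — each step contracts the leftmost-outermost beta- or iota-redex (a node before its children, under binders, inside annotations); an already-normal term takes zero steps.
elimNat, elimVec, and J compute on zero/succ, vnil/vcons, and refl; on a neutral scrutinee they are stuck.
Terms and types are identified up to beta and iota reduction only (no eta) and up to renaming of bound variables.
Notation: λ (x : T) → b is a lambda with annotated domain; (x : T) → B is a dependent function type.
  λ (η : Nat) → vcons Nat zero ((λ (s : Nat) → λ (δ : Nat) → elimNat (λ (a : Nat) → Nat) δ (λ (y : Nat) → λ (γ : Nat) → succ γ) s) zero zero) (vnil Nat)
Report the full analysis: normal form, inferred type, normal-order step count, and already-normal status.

normal form:
  λ (η : Nat) → vcons Nat zero zero (vnil Nat)
inferred type:
  Nat → Vec Nat (succ zero)
normal-order step count: 3
term was already normal: no
first redex: a beta-redex


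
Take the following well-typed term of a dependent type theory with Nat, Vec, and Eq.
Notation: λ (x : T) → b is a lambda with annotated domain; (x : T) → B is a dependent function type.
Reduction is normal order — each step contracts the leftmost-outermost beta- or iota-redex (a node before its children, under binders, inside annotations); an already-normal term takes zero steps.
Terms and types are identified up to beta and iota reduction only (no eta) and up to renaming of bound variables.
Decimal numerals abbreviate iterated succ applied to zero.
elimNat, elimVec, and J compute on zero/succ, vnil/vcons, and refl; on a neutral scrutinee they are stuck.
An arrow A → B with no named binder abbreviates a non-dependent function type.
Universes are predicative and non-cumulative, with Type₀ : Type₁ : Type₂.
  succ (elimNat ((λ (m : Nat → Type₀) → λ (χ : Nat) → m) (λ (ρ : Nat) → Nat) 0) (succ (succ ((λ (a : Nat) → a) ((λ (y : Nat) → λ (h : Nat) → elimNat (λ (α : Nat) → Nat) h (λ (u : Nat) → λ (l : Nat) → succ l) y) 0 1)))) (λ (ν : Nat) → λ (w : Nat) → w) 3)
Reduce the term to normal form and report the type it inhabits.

normal form:
  4
type:
  Nat
observation: the term reaches its normal form after 14 normal-order steps.


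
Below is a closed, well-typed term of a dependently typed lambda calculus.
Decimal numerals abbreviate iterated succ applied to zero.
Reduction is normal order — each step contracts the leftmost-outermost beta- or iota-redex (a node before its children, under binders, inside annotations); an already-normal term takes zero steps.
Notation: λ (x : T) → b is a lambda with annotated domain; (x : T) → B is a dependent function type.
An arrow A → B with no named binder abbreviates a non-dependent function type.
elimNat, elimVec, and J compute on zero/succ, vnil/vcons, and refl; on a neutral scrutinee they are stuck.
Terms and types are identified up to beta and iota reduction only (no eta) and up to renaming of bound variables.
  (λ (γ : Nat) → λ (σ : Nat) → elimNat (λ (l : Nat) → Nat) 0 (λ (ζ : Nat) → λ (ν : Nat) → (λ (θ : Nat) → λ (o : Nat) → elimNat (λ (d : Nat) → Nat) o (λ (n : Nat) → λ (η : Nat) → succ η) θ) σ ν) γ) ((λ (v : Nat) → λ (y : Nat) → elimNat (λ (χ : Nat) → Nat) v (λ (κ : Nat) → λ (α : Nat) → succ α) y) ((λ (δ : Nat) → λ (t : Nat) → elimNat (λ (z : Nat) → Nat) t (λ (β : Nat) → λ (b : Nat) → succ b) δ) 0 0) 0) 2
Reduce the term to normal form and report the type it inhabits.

resulting normal form:
  0
type:
  Nat


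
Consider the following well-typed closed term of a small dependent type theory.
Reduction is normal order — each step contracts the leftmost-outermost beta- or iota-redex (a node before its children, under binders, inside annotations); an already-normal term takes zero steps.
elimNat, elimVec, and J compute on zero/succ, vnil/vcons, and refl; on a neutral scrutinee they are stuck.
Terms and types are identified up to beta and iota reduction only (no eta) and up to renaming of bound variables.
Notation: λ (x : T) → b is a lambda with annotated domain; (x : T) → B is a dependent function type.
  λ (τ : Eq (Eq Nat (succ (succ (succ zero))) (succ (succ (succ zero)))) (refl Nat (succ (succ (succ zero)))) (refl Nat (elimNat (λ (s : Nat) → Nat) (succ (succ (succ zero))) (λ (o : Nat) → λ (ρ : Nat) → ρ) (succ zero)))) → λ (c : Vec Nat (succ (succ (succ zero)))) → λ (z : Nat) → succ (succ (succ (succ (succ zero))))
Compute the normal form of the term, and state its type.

resulting normal form:
  λ (τ : Eq (Eq Nat (succ (succ (succ zero))) (succ (succ (succ zero)))) (refl Nat (succ (succ (succ zero)))) (refl Nat (succ (succ (succ zero))))) → λ (s : Vec Nat (succ (succ (succ zero)))) → λ (o : Nat) → succ (succ (succ (succ (succ zero))))
the term's type:
  (τ : Eq (Eq Nat (succ (succ (succ zero))) (succ (succ (succ zero)))) (refl Nat (succ (succ (succ zero)))) (refl Nat (succ (succ (succ zero))))) → (s : Vec Nat (succ (succ (succ zero)))) → (o : Nat) → Nat


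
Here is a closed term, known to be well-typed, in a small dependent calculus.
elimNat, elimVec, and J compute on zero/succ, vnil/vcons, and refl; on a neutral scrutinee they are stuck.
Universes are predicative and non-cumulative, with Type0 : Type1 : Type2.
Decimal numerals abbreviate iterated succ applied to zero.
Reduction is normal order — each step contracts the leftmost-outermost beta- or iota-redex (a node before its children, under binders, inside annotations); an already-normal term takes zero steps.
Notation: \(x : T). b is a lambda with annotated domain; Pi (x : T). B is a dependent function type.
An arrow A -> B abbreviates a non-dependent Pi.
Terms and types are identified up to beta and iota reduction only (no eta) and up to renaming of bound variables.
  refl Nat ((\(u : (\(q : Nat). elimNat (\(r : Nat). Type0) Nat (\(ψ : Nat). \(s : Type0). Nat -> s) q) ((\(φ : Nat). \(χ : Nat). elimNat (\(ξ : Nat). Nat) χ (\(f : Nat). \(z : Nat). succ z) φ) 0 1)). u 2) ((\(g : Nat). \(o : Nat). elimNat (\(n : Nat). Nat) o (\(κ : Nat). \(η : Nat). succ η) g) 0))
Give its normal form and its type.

normal form:
  refl Nat 2
type:
  Eq Nat 2 2


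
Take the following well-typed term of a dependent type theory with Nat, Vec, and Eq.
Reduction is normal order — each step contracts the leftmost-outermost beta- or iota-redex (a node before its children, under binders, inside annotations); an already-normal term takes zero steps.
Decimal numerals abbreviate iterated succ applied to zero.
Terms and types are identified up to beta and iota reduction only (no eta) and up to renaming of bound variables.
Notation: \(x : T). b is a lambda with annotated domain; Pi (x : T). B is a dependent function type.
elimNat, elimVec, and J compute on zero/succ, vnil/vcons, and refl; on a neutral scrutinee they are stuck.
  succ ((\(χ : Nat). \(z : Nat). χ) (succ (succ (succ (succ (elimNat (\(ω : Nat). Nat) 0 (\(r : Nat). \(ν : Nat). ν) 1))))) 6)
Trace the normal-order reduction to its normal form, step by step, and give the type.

normal-order reduction:
  succ ((\(χ : Nat). \(z : Nat). χ) (succ (succ (succ (succ (elimNat (\(ω : Nat). Nat) 0 (\(r : Nat). \(ν : Nat). ν) 1))))) 6)
  ~> succ ((\(χ : Nat). succ (succ (succ (succ (elimNat (\(z : Nat). Nat) 0 (\(ω : Nat). \(r : Nat). r) 1))))) 6)
  ~> succ (succ (succ (succ (succ (elimNat (\(χ : Nat). Nat) 0 (\(z : Nat). \(ω : Nat). ω) 1)))))
  ~> succ (succ (succ (succ (succ ((\(χ : Nat). \(z : Nat). z) 0 (elimNat (\(ω : Nat). Nat) 0 (\(r : Nat). \(ν : Nat). ν) 0))))))
  ~> succ (succ (succ (succ (succ ((\(χ : Nat). χ) (elimNat (\(z : Nat). Nat) 0 (\(ω : Nat). \(r : Nat). r) 0))))))
  ~> succ (succ (succ (succ (succ (elimNat (\(χ : Nat). Nat) 0 (\(z : Nat). \(ω : Nat). ω) 0)))))
  ~> 5
inferred type:
  Nat


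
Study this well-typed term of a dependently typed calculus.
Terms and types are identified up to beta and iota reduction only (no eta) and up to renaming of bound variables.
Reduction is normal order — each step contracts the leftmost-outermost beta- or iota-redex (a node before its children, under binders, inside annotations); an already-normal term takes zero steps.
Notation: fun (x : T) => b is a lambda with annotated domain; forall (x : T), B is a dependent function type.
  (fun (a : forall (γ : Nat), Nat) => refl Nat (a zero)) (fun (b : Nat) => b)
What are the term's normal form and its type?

normal form:
  refl Nat zero
inferred type:
  Eq Nat zero zero
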